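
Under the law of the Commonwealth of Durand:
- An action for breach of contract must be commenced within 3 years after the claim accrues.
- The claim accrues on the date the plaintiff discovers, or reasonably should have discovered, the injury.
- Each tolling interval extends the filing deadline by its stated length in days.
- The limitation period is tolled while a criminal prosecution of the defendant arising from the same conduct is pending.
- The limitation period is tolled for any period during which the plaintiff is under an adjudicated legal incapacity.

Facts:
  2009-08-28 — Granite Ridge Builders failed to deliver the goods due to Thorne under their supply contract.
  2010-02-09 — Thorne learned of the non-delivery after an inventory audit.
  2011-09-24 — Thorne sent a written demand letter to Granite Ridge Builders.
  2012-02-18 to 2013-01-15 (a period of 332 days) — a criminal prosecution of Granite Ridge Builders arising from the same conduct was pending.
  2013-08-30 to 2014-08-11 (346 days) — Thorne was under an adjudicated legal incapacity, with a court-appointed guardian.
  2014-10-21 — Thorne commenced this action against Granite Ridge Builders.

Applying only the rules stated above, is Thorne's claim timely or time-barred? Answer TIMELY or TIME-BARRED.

TIMELY

Accrual is tied to discovery, so the period began on 2010-02-09 rather than on 2009-08-28 when the act occurred.
Adding the 3 years base period to 2010-02-09 gives a deadline of 2013-02-09, before any tolling.
The pending criminal prosecution from 2012-02-18 to 2013-01-15 tolled the period for 332 days, extending the deadline to 2014-01-07.
The period was tolled for 346 days by the plaintiff's legal incapacity (2013-08-30 to 2014-08-11), pushing the deadline to 2014-12-19.
Nothing else in the chronology tolls or restarts the period.
Filing on 2014-10-21 beat the 2014-12-19 deadline — the action is timely.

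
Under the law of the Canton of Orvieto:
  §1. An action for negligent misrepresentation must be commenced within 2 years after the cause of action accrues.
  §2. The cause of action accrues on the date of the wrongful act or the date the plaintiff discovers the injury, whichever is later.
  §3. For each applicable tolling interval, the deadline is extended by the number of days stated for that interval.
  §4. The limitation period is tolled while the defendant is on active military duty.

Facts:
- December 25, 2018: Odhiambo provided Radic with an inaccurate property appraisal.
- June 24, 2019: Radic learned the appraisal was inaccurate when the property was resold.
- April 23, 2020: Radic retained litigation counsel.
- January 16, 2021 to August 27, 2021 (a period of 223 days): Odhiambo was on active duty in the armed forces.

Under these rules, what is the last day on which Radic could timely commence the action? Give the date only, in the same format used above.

February 2, 2022

The claim accrued on June 24, 2019 — the later of the December 25, 2018 act and the June 24, 2019 discovery.
2 years from June 24, 2019 is June 24, 2021.
The defendant's active military service from January 16, 2021 to August 27, 2021 tolled the period for 223 days, extending the deadline to February 2, 2022.
The other events in the timeline have no effect on the limitation period under the stated rules.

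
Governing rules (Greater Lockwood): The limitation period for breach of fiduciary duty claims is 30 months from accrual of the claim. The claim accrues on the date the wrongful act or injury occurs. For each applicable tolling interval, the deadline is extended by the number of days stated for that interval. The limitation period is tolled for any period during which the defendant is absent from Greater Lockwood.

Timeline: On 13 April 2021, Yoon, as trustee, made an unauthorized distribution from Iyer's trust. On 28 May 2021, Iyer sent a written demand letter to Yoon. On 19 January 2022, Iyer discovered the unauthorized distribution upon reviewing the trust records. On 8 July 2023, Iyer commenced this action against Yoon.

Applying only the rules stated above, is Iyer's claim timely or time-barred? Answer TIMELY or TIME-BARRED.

TIMELY

Because the rule ties accrual to occurrence, the claim accrued on 13 April 2021, not on the 19 January 2022 discovery date.
The untolled deadline — 30 months after 13 April 2021 — is 13 October 2023.
The other events in the timeline have no effect on the limitation period under the stated rules.
Filing on 8 July 2023 beat the 13 October 2023 deadline — the action is timely.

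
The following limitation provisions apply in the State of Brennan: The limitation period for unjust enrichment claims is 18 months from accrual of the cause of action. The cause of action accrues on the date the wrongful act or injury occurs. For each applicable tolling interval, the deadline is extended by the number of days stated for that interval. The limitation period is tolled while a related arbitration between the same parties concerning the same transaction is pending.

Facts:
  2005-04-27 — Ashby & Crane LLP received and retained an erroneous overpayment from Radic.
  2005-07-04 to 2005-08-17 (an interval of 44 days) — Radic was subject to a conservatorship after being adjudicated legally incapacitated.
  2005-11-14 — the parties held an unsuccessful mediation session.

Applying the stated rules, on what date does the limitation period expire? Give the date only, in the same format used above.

The claim accrued on 2005-04-27, when the wrongful act occurred.
Adding the 18 months base period to 2005-04-27 gives a deadline of 2006-10-27, before any tolling.
The plaintiff's legal incapacity from 2005-07-04 to 2005-08-17 does not toll the period, because no stated rule makes the plaintiff's incapacity a tolling event.
The other events in the timeline have no effect on the limitation period under the stated rules.

2006-10-27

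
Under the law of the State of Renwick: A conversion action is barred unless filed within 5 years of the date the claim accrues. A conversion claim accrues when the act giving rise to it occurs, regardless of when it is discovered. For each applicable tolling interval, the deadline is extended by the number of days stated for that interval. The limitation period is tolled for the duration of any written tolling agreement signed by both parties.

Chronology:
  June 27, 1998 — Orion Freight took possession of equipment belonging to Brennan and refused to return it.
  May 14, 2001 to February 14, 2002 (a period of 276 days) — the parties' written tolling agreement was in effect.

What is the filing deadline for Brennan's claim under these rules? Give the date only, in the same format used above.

March 29, 2004

The claim accrued on June 27, 1998, when the wrongful act occurred.
5 years from June 27, 1998 is June 27, 2003.
The written tolling agreement from May 14, 2001 to February 14, 2002 tolled the period for 276 days, extending the deadline to March 29, 2004.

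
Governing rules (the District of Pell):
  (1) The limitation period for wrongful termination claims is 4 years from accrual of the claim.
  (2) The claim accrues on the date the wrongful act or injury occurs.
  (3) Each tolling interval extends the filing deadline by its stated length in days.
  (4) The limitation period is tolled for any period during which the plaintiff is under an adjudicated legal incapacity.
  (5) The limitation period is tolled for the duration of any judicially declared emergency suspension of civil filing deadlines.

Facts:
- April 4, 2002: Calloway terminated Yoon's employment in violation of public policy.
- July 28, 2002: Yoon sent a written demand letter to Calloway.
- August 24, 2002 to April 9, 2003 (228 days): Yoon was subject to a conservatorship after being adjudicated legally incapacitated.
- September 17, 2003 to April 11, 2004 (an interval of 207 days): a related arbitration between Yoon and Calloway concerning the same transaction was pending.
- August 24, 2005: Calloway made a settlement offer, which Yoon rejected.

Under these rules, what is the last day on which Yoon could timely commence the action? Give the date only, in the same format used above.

November 18, 2006

The limitation period began to run on April 4, 2002.
Adding the 4 years base period to April 4, 2002 gives a deadline of April 4, 2006, before any tolling.
The period was tolled for 228 days by the plaintiff's legal incapacity (August 24, 2002 to April 9, 2003), pushing the deadline to November 18, 2006.
The pending related arbitration from September 17, 2003 to April 11, 2004 does not toll the period, because no stated rule makes a pending arbitration a tolling event.
Nothing else in the chronology tolls or restarts the period.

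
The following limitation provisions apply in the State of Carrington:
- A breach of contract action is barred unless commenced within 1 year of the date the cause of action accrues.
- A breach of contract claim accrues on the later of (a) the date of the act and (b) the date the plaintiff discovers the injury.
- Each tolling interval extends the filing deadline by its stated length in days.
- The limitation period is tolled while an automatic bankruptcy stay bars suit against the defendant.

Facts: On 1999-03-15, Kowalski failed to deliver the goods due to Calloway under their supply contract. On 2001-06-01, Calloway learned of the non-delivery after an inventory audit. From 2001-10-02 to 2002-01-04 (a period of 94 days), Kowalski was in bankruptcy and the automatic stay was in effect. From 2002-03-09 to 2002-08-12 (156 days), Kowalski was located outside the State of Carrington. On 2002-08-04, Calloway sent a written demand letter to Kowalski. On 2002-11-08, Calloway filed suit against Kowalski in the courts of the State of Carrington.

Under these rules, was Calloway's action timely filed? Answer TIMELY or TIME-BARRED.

TIME-BARRED

Taking the later of the act (1999-03-15) and discovery (2001-06-01), the claim accrued on 2001-06-01.
The untolled deadline — 1 year after 2001-06-01 — is 2002-06-01.
Because the automatic bankruptcy stay ran from 2001-10-02 to 2002-01-04, the deadline is extended by 94 days to 2002-09-03.
The defendant's absence from the jurisdiction from 2002-03-09 to 2002-08-12 does not toll the period, because no stated rule makes the defendant's absence a tolling event.
None of the other events listed affects the running of the period under the stated rules.
The 2002-11-08 filing falls after the 2002-09-03 deadline; the claim is time-barred.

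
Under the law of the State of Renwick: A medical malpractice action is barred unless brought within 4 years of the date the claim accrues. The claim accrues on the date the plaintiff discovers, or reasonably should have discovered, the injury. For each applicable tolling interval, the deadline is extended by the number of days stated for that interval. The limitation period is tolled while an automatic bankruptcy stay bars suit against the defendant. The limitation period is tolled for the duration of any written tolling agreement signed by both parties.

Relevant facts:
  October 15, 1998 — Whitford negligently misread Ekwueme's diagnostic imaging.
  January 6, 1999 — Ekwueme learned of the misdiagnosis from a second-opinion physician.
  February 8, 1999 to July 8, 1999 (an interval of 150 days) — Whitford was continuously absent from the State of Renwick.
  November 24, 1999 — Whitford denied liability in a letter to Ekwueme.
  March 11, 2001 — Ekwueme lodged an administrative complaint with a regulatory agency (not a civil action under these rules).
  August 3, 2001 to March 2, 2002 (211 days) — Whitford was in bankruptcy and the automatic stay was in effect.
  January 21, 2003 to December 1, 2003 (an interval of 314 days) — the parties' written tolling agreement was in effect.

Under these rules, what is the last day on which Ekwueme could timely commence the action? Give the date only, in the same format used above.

The claim did not accrue until Ekwueme discovered the injury on January 6, 1999; the October 15, 1998 act date does not start the clock under the stated rule.
Adding the 4 years base period to January 6, 1999 gives a deadline of January 6, 2003, before any tolling.
Because the automatic bankruptcy stay ran from August 3, 2001 to March 2, 2002, the deadline is extended by 211 days to August 5, 2003.
Because the written tolling agreement ran from January 21, 2003 to December 1, 2003, the deadline is extended by 314 days to June 14, 2004.
No stated provision tolls the period for the defendant's absence, so the interval from February 8, 1999 to July 8, 1999 has no effect on the deadline.
None of the other events listed affects the running of the period under the stated rules.

June 14, 2004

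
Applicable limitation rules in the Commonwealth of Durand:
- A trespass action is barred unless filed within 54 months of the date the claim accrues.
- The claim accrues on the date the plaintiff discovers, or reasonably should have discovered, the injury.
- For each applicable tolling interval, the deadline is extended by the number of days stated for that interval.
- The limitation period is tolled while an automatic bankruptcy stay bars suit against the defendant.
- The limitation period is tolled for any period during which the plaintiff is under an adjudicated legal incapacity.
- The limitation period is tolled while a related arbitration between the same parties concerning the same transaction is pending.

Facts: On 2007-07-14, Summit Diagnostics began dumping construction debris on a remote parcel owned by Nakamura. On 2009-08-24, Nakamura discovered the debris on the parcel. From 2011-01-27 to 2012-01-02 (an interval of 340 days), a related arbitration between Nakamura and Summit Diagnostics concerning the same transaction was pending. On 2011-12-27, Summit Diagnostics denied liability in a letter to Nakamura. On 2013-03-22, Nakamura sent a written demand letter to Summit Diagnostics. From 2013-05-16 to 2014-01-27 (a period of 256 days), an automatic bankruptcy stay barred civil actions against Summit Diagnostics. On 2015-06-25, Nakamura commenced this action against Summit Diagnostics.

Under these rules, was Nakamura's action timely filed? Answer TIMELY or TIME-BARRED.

TIMELY

Under the discovery rule, the claim accrued on 2009-08-24, when Nakamura discovered the injury — not on the 2007-07-14 date of the underlying act.
Adding the 54 months base period to 2009-08-24 gives a deadline of 2014-02-24, before any tolling.
The period was tolled for 340 days by the pending related arbitration (2011-01-27 to 2012-01-02), pushing the deadline to 2015-01-30.
The period was tolled for 256 days by the automatic bankruptcy stay (2013-05-16 to 2014-01-27), pushing the deadline to 2015-10-13.
The other events in the timeline have no effect on the limitation period under the stated rules.
Filing on 2015-06-25 beat the 2015-10-13 deadline — the action is timely.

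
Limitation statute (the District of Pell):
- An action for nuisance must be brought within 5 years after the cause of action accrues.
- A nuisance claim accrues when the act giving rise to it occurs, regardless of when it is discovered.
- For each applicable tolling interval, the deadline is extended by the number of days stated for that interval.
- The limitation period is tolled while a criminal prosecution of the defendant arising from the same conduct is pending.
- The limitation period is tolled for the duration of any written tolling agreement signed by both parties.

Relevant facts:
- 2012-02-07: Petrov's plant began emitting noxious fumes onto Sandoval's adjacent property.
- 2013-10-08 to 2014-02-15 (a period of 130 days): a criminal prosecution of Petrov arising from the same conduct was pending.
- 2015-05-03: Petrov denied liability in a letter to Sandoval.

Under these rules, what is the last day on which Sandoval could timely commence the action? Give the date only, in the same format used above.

2017-06-17

The claim accrued on 2012-02-07, when the wrongful act occurred.
5 years from 2012-02-07 is 2017-02-07.
Because the pending criminal prosecution ran from 2013-10-08 to 2014-02-15, the deadline is extended by 130 days to 2017-06-17.
The other events in the timeline have no effect on the limitation period under the stated rules.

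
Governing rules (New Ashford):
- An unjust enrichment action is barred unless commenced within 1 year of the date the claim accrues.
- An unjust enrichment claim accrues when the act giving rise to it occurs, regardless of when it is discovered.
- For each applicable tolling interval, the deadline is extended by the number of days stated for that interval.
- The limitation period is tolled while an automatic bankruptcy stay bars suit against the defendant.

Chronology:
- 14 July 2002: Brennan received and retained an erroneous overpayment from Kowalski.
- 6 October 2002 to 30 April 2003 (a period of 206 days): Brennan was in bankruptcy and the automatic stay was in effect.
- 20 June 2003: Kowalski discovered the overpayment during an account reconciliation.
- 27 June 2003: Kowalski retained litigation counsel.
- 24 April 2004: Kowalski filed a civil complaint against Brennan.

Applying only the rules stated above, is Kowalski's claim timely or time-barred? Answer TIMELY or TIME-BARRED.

Because the rule ties accrual to occurrence, the claim accrued on 14 July 2002, not on the 20 June 2003 discovery date.
The untolled deadline — 1 year after 14 July 2002 — is 14 July 2003.
The automatic bankruptcy stay from 6 October 2002 to 30 April 2003 tolled the period for 206 days, extending the deadline to 5 February 2004.
The other events in the timeline have no effect on the limitation period under the stated rules.
The 24 April 2004 filing falls after the 5 February 2004 deadline; the claim is time-barred.

TIME-BARRED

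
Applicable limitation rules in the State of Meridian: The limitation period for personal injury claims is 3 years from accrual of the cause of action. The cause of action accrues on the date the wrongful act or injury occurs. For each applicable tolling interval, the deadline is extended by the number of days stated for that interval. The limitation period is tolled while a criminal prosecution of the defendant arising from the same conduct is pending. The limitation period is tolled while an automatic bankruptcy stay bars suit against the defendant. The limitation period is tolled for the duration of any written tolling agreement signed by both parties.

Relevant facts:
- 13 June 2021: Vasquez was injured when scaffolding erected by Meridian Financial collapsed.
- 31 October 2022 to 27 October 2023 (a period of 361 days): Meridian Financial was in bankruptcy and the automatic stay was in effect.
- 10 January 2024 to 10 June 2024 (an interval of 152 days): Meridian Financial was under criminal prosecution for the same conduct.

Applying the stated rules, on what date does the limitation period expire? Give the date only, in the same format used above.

8 November 2025

The claim accrued on 13 June 2021, when the wrongful act occurred.
Adding the 3 years base period to 13 June 2021 gives a deadline of 13 June 2024, before any tolling.
Because the automatic bankruptcy stay ran from 31 October 2022 to 27 October 2023, the deadline is extended by 361 days to 9 June 2025.
Because the pending criminal prosecution ran from 10 January 2024 to 10 June 2024, the deadline is extended by 152 days to 8 November 2025.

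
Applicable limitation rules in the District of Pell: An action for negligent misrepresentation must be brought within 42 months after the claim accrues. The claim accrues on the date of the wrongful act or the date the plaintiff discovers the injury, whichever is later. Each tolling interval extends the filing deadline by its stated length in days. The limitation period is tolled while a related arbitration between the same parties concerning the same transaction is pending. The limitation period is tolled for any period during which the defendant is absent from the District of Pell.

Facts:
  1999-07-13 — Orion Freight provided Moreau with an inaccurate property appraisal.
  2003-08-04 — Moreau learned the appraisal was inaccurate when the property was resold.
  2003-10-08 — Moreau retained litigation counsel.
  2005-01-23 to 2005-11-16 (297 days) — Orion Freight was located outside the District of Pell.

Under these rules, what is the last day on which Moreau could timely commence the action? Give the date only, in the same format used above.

2007-11-28

Taking the later of the act (1999-07-13) and discovery (2003-08-04), the claim accrued on 2003-08-04.
42 months from 2003-08-04 is 2007-02-04.
Because the defendant's absence from the jurisdiction ran from 2005-01-23 to 2005-11-16, the deadline is extended by 297 days to 2007-11-28.
Nothing else in the chronology tolls or restarts the period.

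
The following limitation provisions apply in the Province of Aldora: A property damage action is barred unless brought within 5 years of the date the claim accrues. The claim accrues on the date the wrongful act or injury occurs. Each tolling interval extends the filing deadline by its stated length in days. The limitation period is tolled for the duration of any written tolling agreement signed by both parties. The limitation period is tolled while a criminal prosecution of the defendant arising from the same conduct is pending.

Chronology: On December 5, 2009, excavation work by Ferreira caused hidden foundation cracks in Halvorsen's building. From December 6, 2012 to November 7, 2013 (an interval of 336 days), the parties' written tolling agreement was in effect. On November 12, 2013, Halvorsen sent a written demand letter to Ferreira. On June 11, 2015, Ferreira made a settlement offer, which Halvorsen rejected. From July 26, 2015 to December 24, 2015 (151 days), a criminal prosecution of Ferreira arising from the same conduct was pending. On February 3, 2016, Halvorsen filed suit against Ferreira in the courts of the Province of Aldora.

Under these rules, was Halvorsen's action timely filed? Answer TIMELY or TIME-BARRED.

TIMELY

The limitation period began to run on December 5, 2009.
Adding the 5 years base period to December 5, 2009 gives a deadline of December 5, 2014, before any tolling.
The written tolling agreement from December 6, 2012 to November 7, 2013 tolled the period for 336 days, extending the deadline to November 6, 2015.
The period was tolled for 151 days by the pending criminal prosecution (July 26, 2015 to December 24, 2015), pushing the deadline to April 5, 2016.
The other events in the timeline have no effect on the limitation period under the stated rules.
The February 3, 2016 filing precedes the April 5, 2016 deadline; the claim is timely.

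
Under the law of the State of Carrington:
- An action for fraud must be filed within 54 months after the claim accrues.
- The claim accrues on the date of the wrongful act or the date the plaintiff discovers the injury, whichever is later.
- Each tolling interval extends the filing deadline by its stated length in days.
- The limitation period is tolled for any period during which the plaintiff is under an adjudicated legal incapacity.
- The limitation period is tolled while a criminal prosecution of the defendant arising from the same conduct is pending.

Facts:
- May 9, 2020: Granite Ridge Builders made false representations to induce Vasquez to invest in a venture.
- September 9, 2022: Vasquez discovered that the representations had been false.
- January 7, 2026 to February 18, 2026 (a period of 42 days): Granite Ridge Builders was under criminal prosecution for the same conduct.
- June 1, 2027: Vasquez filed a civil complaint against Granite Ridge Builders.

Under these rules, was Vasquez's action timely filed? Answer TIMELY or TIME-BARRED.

TIME-BARRED

Because discovery on September 9, 2022 post-dates the May 9, 2020 act, accrual under the later-of rule falls on September 9, 2022.
The untolled deadline — 54 months after September 9, 2022 — is March 9, 2027.
Because the pending criminal prosecution ran from January 7, 2026 to February 18, 2026, the deadline is extended by 42 days to April 20, 2027.
The June 1, 2027 filing falls after the April 20, 2027 deadline; the claim is time-barred.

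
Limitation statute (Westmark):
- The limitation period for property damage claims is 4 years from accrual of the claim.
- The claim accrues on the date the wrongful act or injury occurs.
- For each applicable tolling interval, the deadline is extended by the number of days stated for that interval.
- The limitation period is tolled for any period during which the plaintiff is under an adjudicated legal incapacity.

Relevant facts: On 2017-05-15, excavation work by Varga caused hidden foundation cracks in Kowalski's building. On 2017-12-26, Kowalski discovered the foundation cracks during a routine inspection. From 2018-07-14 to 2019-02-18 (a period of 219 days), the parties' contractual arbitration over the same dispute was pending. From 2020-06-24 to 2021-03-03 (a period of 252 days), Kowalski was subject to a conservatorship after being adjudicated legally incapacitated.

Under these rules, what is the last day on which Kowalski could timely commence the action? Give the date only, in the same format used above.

Accrual is governed by the date of the act, so the period began to run on 2017-05-15; the later discovery on 2017-12-26 is irrelevant under the stated rule.
4 years from 2017-05-15 is 2021-05-15.
The plaintiff's legal incapacity from 2020-06-24 to 2021-03-03 tolled the period for 252 days, extending the deadline to 2022-01-22.
No stated provision tolls the period for a pending arbitration, so the interval from 2018-07-14 to 2019-02-18 has no effect on the deadline.

2022-01-22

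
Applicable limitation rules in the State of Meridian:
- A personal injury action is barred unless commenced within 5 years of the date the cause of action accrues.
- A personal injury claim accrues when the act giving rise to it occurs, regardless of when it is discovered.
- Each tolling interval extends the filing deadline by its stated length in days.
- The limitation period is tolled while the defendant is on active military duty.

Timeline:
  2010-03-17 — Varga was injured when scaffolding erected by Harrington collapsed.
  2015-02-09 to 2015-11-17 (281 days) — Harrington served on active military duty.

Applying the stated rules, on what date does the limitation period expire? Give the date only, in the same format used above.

The limitation period began to run on 2010-03-17.
Adding the 5 years base period to 2010-03-17 gives a deadline of 2015-03-17, before any tolling.
The defendant's active military service from 2015-02-09 to 2015-11-17 tolled the period for 281 days, extending the deadline to 2015-12-23.

2015-12-23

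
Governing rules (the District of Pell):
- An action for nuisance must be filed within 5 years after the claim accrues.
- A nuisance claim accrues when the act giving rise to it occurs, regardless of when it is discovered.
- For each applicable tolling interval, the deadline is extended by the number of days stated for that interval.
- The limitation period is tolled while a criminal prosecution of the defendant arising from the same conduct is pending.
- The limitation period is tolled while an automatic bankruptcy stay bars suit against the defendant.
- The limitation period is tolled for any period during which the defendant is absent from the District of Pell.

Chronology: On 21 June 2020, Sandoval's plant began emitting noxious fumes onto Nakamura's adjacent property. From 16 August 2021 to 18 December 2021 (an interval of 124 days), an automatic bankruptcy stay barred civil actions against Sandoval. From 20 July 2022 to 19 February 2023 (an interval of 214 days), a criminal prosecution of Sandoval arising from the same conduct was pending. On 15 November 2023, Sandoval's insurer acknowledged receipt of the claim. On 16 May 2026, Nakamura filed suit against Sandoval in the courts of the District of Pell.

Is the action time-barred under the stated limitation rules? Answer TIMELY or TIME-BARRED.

TIMELY

The claim accrued on 21 June 2020, when the wrongful act occurred.
5 years from 21 June 2020 is 21 June 2025.
Because the automatic bankruptcy stay ran from 16 August 2021 to 18 December 2021, the deadline is extended by 124 days to 23 October 2025.
The period was tolled for 214 days by the pending criminal prosecution (20 July 2022 to 19 February 2023), pushing the deadline to 25 May 2026.
None of the other events listed affects the running of the period under the stated rules.
Filing on 16 May 2026 beat the 25 May 2026 deadline — the action is timely.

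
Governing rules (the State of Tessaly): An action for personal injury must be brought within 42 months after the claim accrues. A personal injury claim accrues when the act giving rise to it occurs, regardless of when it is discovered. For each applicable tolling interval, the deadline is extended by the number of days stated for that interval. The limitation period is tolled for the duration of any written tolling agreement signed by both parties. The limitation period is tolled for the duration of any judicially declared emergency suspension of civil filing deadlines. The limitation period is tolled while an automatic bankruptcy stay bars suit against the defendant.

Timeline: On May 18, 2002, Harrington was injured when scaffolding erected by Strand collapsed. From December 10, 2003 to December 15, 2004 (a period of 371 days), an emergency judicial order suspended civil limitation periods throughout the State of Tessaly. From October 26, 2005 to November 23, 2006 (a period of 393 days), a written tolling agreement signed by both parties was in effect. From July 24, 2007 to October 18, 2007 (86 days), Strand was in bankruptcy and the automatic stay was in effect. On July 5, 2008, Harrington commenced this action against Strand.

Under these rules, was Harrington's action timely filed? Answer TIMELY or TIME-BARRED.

TIME-BARRED

The claim accrued on May 18, 2002, the date of the act.
The untolled deadline — 42 months after May 18, 2002 — is November 18, 2005.
The period was tolled for 371 days by the emergency suspension of filing deadlines (December 10, 2003 to December 15, 2004), pushing the deadline to November 24, 2006.
Because the written tolling agreement ran from October 26, 2005 to November 23, 2006, the deadline is extended by 393 days to December 22, 2007.
Because the automatic bankruptcy stay ran from July 24, 2007 to October 18, 2007, the deadline is extended by 86 days to March 17, 2008.
Harrington filed on July 5, 2008, after the March 17, 2008 deadline, so the action is time-barred.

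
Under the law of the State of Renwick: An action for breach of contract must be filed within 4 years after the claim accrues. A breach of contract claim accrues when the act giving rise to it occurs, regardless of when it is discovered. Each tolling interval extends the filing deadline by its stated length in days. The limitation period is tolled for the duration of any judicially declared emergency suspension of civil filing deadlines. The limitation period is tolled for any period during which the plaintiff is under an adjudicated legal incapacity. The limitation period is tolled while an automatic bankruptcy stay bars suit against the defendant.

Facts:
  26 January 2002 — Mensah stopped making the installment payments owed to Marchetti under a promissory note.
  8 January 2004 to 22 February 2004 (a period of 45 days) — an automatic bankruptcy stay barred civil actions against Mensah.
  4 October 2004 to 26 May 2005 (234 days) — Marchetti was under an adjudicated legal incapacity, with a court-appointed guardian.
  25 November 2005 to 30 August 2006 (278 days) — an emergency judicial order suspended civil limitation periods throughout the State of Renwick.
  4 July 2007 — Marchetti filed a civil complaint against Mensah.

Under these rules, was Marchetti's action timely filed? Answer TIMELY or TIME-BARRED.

The claim accrued on 26 January 2002, the date of the act.
4 years from 26 January 2002 is 26 January 2006.
Because the automatic bankruptcy stay ran from 8 January 2004 to 22 February 2004, the deadline is extended by 45 days to 12 March 2006.
Because the plaintiff's legal incapacity ran from 4 October 2004 to 26 May 2005, the deadline is extended by 234 days to 1 November 2006.
The emergency suspension of filing deadlines from 25 November 2005 to 30 August 2006 tolled the period for 278 days, extending the deadline to 6 August 2007.
Filing on 4 July 2007 beat the 6 August 2007 deadline — the action is timely.

TIMELY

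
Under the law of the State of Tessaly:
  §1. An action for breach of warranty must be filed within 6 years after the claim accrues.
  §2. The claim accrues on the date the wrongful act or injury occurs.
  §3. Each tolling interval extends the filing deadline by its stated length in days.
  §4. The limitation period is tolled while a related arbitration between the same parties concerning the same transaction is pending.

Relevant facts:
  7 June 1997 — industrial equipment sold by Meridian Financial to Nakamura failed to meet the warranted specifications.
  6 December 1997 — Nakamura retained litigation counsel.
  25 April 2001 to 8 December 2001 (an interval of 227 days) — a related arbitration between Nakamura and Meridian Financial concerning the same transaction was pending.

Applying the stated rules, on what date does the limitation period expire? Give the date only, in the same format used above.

20 January 2004

The claim accrued on 7 June 1997, when the wrongful act occurred.
6 years from 7 June 1997 is 7 June 2003.
Because the pending related arbitration ran from 25 April 2001 to 8 December 2001, the deadline is extended by 227 days to 20 January 2004.
None of the other events listed affects the running of the period under the stated rules.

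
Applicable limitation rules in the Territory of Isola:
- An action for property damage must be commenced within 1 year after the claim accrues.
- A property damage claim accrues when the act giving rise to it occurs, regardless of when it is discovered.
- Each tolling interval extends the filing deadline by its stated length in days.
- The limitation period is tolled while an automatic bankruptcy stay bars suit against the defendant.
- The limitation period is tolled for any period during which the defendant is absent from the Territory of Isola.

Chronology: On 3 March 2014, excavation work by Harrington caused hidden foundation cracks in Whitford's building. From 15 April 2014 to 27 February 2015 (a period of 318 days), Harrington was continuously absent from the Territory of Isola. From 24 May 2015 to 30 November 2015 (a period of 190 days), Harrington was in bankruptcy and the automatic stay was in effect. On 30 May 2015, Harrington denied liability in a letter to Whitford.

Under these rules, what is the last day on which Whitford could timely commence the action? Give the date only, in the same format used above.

The claim accrued on 3 March 2014, the date of the act.
Adding the 1 year base period to 3 March 2014 gives a deadline of 3 March 2015, before any tolling.
The defendant's absence from the jurisdiction from 15 April 2014 to 27 February 2015 tolled the period for 318 days, extending the deadline to 15 January 2016.
The automatic bankruptcy stay from 24 May 2015 to 30 November 2015 tolled the period for 190 days, extending the deadline to 23 July 2016.
None of the other events listed affects the running of the period under the stated rules.

23 July 2016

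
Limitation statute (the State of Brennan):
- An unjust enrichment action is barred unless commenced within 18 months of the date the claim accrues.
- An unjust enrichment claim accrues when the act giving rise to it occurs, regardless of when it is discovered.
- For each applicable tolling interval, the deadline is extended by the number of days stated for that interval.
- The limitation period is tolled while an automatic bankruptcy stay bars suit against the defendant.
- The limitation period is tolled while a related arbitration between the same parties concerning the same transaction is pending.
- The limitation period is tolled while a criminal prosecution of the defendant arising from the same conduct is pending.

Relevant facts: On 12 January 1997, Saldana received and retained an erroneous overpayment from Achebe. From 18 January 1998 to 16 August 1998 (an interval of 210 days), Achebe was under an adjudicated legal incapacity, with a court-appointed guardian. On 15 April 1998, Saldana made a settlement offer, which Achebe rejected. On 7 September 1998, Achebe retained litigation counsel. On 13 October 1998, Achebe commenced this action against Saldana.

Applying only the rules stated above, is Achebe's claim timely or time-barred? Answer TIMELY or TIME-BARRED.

The claim accrued on 12 January 1997, when the wrongful act occurred.
The untolled deadline — 18 months after 12 January 1997 — is 12 July 1998.
Although the plaintiff's incapacity ran from 18 January 1998 to 16 August 1998, the stated rules do not make that a tolling event, so it is disregarded.
Nothing else in the chronology tolls or restarts the period.
The 13 October 1998 filing falls after the 12 July 1998 deadline; the claim is time-barred.

TIME-BARRED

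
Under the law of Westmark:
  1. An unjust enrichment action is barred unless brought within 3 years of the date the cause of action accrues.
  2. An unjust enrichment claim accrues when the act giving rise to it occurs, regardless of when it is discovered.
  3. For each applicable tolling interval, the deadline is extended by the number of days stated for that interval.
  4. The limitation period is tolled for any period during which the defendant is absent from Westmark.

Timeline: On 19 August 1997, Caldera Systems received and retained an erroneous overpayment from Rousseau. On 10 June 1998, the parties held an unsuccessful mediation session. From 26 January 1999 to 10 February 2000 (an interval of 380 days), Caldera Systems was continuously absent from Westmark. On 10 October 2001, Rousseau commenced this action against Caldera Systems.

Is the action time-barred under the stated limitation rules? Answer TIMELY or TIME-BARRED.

TIME-BARRED

The claim accrued on 19 August 1997, when the wrongful act occurred.
The untolled deadline — 3 years after 19 August 1997 — is 19 August 2000.
Because the defendant's absence from the jurisdiction ran from 26 January 1999 to 10 February 2000, the deadline is extended by 380 days to 3 September 2001.
None of the other events listed affects the running of the period under the stated rules.
Rousseau filed on 10 October 2001, after the 3 September 2001 deadline, so the action is time-barred.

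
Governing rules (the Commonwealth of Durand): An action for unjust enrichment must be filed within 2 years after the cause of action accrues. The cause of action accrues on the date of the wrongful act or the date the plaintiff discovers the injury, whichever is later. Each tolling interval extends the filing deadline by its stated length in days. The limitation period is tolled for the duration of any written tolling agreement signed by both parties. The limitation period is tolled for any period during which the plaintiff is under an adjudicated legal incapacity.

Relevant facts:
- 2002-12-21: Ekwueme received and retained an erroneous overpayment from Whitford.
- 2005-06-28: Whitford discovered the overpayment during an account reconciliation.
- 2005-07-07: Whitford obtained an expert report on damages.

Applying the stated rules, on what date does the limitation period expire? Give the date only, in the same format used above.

The claim accrued on 2005-06-28 — the later of the 2002-12-21 act and the 2005-06-28 discovery.
The untolled deadline — 2 years after 2005-06-28 — is 2007-06-28.
The other events in the timeline have no effect on the limitation period under the stated rules.

2007-06-28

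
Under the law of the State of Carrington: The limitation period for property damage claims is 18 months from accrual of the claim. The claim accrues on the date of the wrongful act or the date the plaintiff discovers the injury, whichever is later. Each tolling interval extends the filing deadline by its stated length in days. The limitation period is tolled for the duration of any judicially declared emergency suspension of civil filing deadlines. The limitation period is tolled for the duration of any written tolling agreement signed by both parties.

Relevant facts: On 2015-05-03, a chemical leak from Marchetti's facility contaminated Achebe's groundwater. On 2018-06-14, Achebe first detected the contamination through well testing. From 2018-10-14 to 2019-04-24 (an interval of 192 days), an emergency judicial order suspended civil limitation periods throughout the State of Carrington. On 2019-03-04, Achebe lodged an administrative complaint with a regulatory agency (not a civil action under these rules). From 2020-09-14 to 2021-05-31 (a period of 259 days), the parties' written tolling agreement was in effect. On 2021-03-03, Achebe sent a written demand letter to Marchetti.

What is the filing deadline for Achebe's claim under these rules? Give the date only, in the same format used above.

Taking the later of the act (2015-05-03) and discovery (2018-06-14), the claim accrued on 2018-06-14.
The untolled deadline — 18 months after 2018-06-14 — is 2019-12-14.
The emergency suspension of filing deadlines from 2018-10-14 to 2019-04-24 tolled the period for 192 days, extending the deadline to 2020-06-23.
The written tolling agreement from 2020-09-14 to 2021-05-31 began after the period had already run on 2020-06-23, so it has no tolling effect.
Nothing else in the chronology tolls or restarts the period.

2020-06-23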